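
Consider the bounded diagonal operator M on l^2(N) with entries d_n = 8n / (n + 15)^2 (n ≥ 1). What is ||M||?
||M|| = 2/15 (attained at n = 15)

For M diagonal, ||M|| = sup_n |d_n|. Treat f(x) = 8x / (x + 15)^2 for real x > 0. By the quotient rule, f'(x) = 8(15 - x)/(x + 15)^3, which is positive for x < 15 and negative for x > 15. So f has a unique maximum at x = 15, and since 15 is a positive integer, the supremum over n ≥ 1 is attained at n = 15: d_15 = 8·15/(15 + 15)^2 = 8·15/900 = 2/15. Hence ||M|| = 2/15.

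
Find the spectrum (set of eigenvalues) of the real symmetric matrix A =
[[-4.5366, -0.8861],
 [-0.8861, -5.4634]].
sigma(A) ≈ {-6, -4}

A is real symmetric, so its spectrum consists of real eigenvalues. Expanding the characteristic polynomial of the displayed matrix gives
  det(λ I - A) = p(λ) = λ^2 + (10)λ + (24).
Solving p(λ) = 0 yields eigenvalues ≈ -6, -4. (A is shown rounded to 4 decimals, so these recover the underlying integer eigenvalues to within that precision.)
Verification: the trace of A = -10 equals the sum of eigenvalues -10, and det(A) ≈ 24.0001 matches the eigenvalue product 24.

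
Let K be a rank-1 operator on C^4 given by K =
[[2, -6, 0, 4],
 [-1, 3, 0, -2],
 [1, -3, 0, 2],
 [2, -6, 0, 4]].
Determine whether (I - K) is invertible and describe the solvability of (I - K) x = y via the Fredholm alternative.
(I - K) is invertible (det(I - K) = -8 ≠ 0), so for every y in C^4 the equation (I - K) x = y has a unique solution.

K has rank 1, so it is an outer product K = u v^T: every row of K is a multiple of one row vector. Reading off the entries, u = (-2, 1, -1, -2) and v = (-1, 3, 0, -2) (row i of K equals u_i·v^T). A rank-one matrix u v^T satisfies K u = u (v·u) and kills the (3)-dimensional subspace v^⊥, so its characteristic polynomial is lambda^3 (lambda - v·u) with v·u = tr K = 9. Hence the eigenvalues of I - K are 1 (multiplicity 3) and 1 - (9) = -8, so det(I - K) = -8. (Direct check: I - K =
[[-1, 6, 0, -4],
 [1, -2, 0, 2],
 [-1, 3, 1, -2],
 [-2, 6, 0, -3]]
has determinant -8.) The finite-dimensional Fredholm alternative says: either (I - K) is invertible, or ker(I - K) ≠ {0} and then range(I - K) = ker((I - K)^*)^⊥, with dim ker(I - K) = dim ker((I - K)^*). Since det(I - K) ≠ 0, 1 is not an eigenvalue of K and ker(I - K) = {0}, so we are in the first case: for every y there is a unique x = (I - K)^(-1) y. Explicitly, by the Sherman–Morrison formula, (I - u v^T)^(-1) = I + u v^T/(1 - v·u), i.e. (I - K)^(-1) = I + K/(-8).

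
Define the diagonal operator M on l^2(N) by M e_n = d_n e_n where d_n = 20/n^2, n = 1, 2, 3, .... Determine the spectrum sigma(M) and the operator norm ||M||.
sigma(M) = {20/n^2 : n ≥ 1} ∪ {0}; ||M|| = 20

A bounded diagonal operator on l^2 with diagonal entries d_n has spectrum equal to the closure of {d_n : n ≥ 1}: every d_n is an eigenvalue (with eigenvector e_n), so {d_n} ⊂ sigma(M); the spectrum is closed, so its closure is too; and for lambda not in the closure, (M - lambda I) has bounded inverse (the diagonal entries 1/(d_n - lambda) are bounded). For our sequence d_n = 20/n^2, n = 1, 2, 3, ...:
  - {d_n} = {20/n^2 : n ≥ 1}; the only limit point is 0
  - closure = {20/n^2 : n ≥ 1} ∪ {0}
For the norm: a diagonal operator has ||M|| = sup_n |d_n|. Here d_n = 20/n^2 is positive and decreasing, so sup_n |d_n| = d_1 = 20. So ||M|| = 20.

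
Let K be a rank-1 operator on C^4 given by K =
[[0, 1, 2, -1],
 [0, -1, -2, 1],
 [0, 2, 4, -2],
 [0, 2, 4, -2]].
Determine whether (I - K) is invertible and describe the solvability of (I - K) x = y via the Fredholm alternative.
(I - K) is singular (det(I - K) = 0, i.e. 1 ∈ sigma(K)). (I - K) x = y is solvable iff y ⊥ ker((I - K)^*) = span{(0, 1, 2, -1)}, i.e. iff y_2 + 2y_3 - y_4 = 0. When solvable, the solutions are x = y + c·(1, -1, 2, 2), c arbitrary (ker(I - K) = span{(1, -1, 2, 2)}, dimension 1).

K has rank 1, so it is an outer product K = u v^T: every row of K is a multiple of one row vector. Reading off the entries, u = (1, -1, 2, 2) and v = (0, 1, 2, -1) (row i of K equals u_i·v^T). A rank-one matrix u v^T satisfies K u = u (v·u) and kills the (3)-dimensional subspace v^⊥, so its characteristic polynomial is lambda^3 (lambda - v·u) with v·u = tr K = 1. Hence the eigenvalues of I - K are 1 (multiplicity 3) and 1 - (1) = 0, so det(I - K) = 0. (Direct check: I - K =
[[1, -1, -2, 1],
 [0, 2, 2, -1],
 [0, -2, -3, 2],
 [0, -2, -4, 3]]
has determinant 0.) So 1 is an eigenvalue of K and (I - K) is not invertible. The finite-dimensional Fredholm alternative says: either (I - K) is invertible, or ker(I - K) ≠ {0} and then range(I - K) = ker((I - K)^*)^⊥, with dim ker(I - K) = dim ker((I - K)^*). We are in the second case, so we need both kernels. Kernel of I - K: (I - K) u = u - u (v·u) = u - u = 0, so ker(I - K) = span{u} = span{(1, -1, 2, 2)} (it is exactly 1-dimensional because rank(I - K) = 3). Kernel of the adjoint: K is real, so (I - K)^* = I - K^T = I - v u^T, and (I - v u^T) v = v - v (u·v) = 0; hence ker((I - K)^*) = span{v} = span{(0, 1, 2, -1)}. Therefore (I - K) x = y is solvable iff <y, v> = 0, i.e. iff y_2 + 2y_3 - y_4 = 0. When this holds, K y = u (v·y) = 0, so (I - K) y = y and x = y is a particular solution; the full solution set is the line x = y + c·u = y + c·(1, -1, 2, 2), c ∈ C.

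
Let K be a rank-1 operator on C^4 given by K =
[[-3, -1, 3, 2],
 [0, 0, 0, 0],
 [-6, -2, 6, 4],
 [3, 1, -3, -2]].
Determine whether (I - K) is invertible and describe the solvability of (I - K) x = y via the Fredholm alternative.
(I - K) is singular (det(I - K) = 0, i.e. 1 ∈ sigma(K)). (I - K) x = y is solvable iff y ⊥ ker((I - K)^*) = span{(3, 1, -3, -2)}, i.e. iff 3y_1 + y_2 - 3y_3 - 2y_4 = 0. When solvable, the solutions are x = y + c·(-1, 0, -2, 1), c arbitrary (ker(I - K) = span{(-1, 0, -2, 1)}, dimension 1).

K has rank 1, so it is an outer product K = u v^T: every row of K is a multiple of one row vector. Reading off the entries, u = (-1, 0, -2, 1) and v = (3, 1, -3, -2) (row i of K equals u_i·v^T). A rank-one matrix u v^T satisfies K u = u (v·u) and kills the (3)-dimensional subspace v^⊥, so its characteristic polynomial is lambda^3 (lambda - v·u) with v·u = tr K = 1. Hence the eigenvalues of I - K are 1 (multiplicity 3) and 1 - (1) = 0, so det(I - K) = 0. (Direct check: I - K =
[[4, 1, -3, -2],
 [0, 1, 0, 0],
 [6, 2, -5, -4],
 [-3, -1, 3, 3]]
has determinant 0.) So 1 is an eigenvalue of K and (I - K) is not invertible. The finite-dimensional Fredholm alternative says: either (I - K) is invertible, or ker(I - K) ≠ {0} and then range(I - K) = ker((I - K)^*)^⊥, with dim ker(I - K) = dim ker((I - K)^*). We are in the second case, so we need both kernels. Kernel of I - K: (I - K) u = u - u (v·u) = u - u = 0, so ker(I - K) = span{u} = span{(-1, 0, -2, 1)} (it is exactly 1-dimensional because rank(I - K) = 3). Kernel of the adjoint: K is real, so (I - K)^* = I - K^T = I - v u^T, and (I - v u^T) v = v - v (u·v) = 0; hence ker((I - K)^*) = span{v} = span{(3, 1, -3, -2)}. Therefore (I - K) x = y is solvable iff <y, v> = 0, i.e. iff 3y_1 + y_2 - 3y_3 - 2y_4 = 0. When this holds, K y = u (v·y) = 0, so (I - K) y = y and x = y is a particular solution; the full solution set is the line x = y + c·u = y + c·(-1, 0, -2, 1), c ∈ C.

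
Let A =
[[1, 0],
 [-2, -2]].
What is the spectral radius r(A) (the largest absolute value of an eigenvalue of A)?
r(A) = 2

The eigenvalues of A are the roots of its characteristic polynomial. With M = A (coefficients from the trace and determinant):
  p(λ) = det(λ I - M) = λ^2 + λ - 2.
For λ^2 + λ - 2 the discriminant is 9. It is a perfect square (3^2), so the roots are rational: λ = (-1 ± 3)/2 = 1, -2.
Thus the eigenvalues (to 4 decimals) are 1 (modulus 1); -2 (modulus 2). The spectral radius is the largest modulus: r(A) = 2. (Cross-check: r(A) ≤ ||A||_2 ≈ 2.9208; equality holds whenever A is normal, though it can also hold for some non-normal A.)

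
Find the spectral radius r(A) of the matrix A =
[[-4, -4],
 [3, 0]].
r(A) = sqrt(12) ≈ 3.4641

The eigenvalues of A are the roots of its characteristic polynomial. With M = A (coefficients from the trace and determinant):
  p(λ) = det(λ I - M) = λ^2 + 4λ + 12.
For λ^2 + 4λ + 12 the discriminant is -32. It is negative, so the roots are the complex-conjugate pair λ = -2 ± (sqrt(32)/2) i ≈ -2 ± 2.8284i. For a conjugate pair the product of the roots equals the constant term, so |λ|^2 = 12 and |λ| = sqrt(12) ≈ 3.4641.
Thus the eigenvalues (to 4 decimals) are -2 ± 2.8284i (modulus 3.4641). The spectral radius is the largest modulus: r(A) = sqrt(12) ≈ 3.4641. (Cross-check: r(A) ≤ ||A||_2 ≈ 6.0927; equality holds whenever A is normal, though it can also hold for some non-normal A.)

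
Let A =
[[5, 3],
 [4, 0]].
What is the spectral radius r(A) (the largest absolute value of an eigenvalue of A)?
r(A) = (5 + sqrt(73))/2 ≈ 6.772

The eigenvalues of A are the roots of its characteristic polynomial. With M = A (coefficients from the trace and determinant):
  p(λ) = det(λ I - M) = λ^2 - 5λ - 12.
For λ^2 - 5λ - 12 the discriminant is 73. It is nonnegative but not a perfect square, so the roots are real and irrational: λ = (5 ± sqrt(73))/2 ≈ 6.772, -1.772.
Thus the eigenvalues (to 4 decimals) are 6.772 (modulus 6.772); -1.772 (modulus 1.772). The spectral radius is the largest modulus: r(A) = (5 + sqrt(73))/2 ≈ 6.772. (Cross-check: r(A) ≤ ||A||_2 ≈ 6.8507; equality holds whenever A is normal, though it can also hold for some non-normal A.)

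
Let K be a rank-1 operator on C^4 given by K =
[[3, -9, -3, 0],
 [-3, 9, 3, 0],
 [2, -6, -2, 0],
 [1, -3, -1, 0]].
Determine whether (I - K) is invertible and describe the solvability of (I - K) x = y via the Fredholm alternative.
(I - K) is invertible (det(I - K) = -9 ≠ 0), so for every y in C^4 the equation (I - K) x = y has a unique solution.

K has rank 1, so it is an outer product K = u v^T: every row of K is a multiple of one row vector. Reading off the entries, u = (3, -3, 2, 1) and v = (1, -3, -1, 0) (row i of K equals u_i·v^T). A rank-one matrix u v^T satisfies K u = u (v·u) and kills the (3)-dimensional subspace v^⊥, so its characteristic polynomial is lambda^3 (lambda - v·u) with v·u = tr K = 10. Hence the eigenvalues of I - K are 1 (multiplicity 3) and 1 - (10) = -9, so det(I - K) = -9. (Direct check: I - K =
[[-2, 9, 3, 0],
 [3, -8, -3, 0],
 [-2, 6, 3, 0],
 [-1, 3, 1, 1]]
has determinant -9.) The finite-dimensional Fredholm alternative says: either (I - K) is invertible, or ker(I - K) ≠ {0} and then range(I - K) = ker((I - K)^*)^⊥, with dim ker(I - K) = dim ker((I - K)^*). Since det(I - K) ≠ 0, 1 is not an eigenvalue of K and ker(I - K) = {0}, so we are in the first case: for every y there is a unique x = (I - K)^(-1) y. Explicitly, by the Sherman–Morrison formula, (I - u v^T)^(-1) = I + u v^T/(1 - v·u), i.e. (I - K)^(-1) = I + K/(-9).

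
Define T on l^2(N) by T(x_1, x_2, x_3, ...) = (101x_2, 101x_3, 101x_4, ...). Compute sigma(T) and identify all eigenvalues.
sigma(T) = closed disk {z in C : |z| ≤ 101}; sigma_p(T) = open disk {z in C : |z| < 101}

Note T = 101·V where V is the unit left shift (V x)_k = x_{k+1}; so sigma(T) = 101·sigma(V) and ||T|| = 101||V||. ||T x||^2 = 10201sum_{k≥2} |x_k|^2 ≤ 10201||x||^2, with equality on {x : x_1 = 0}, so ||T|| = 101. For any lambda with |lambda| < 101, set r = lambda/101 (|r| < 1); the vector x = (1, r, r^2, ...) is in l^2 and satisfies T x = 101(r, r^2, ...) = lambda x, so lambda is an eigenvalue. On the boundary |lambda| = 101 the geometric series diverges, so no l^2 eigenvector exists, but these lambda lie in the approximate point spectrum. Hence sigma(T) is the closed disk of radius 101 and sigma_p(T) is the open disk.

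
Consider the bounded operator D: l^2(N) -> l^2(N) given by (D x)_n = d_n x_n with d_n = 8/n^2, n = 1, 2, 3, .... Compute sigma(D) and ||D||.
sigma(D) = {8/n^2 : n ≥ 1} ∪ {0}; ||D|| = 8

A bounded diagonal operator on l^2 with diagonal entries d_n has spectrum equal to the closure of {d_n : n ≥ 1}: every d_n is an eigenvalue (with eigenvector e_n), so {d_n} ⊂ sigma(D); the spectrum is closed, so its closure is too; and for lambda not in the closure, (D - lambda I) has bounded inverse (the diagonal entries 1/(d_n - lambda) are bounded). For our sequence d_n = 8/n^2, n = 1, 2, 3, ...:
  - {d_n} = {8/n^2 : n ≥ 1}; the only limit point is 0
  - closure = {8/n^2 : n ≥ 1} ∪ {0}
For the norm: a diagonal operator has ||D|| = sup_n |d_n|. Here d_n = 8/n^2 is positive and decreasing, so sup_n |d_n| = d_1 = 8. So ||D|| = 8.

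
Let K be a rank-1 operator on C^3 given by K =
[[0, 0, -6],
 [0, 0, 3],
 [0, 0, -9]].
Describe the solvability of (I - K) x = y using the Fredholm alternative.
(I - K) is invertible (det(I - K) = 10 ≠ 0), so for every y in C^3 the equation (I - K) x = y has a unique solution.

K has rank 1, so it is an outer product K = u v^T: every row of K is a multiple of one row vector. Reading off the entries, u = (-2, 1, -3) and v = (0, 0, 3) (row i of K equals u_i·v^T). A rank-one matrix u v^T satisfies K u = u (v·u) and kills the (2)-dimensional subspace v^⊥, so its characteristic polynomial is lambda^2 (lambda - v·u) with v·u = tr K = -9. Hence the eigenvalues of I - K are 1 (multiplicity 2) and 1 - (-9) = 10, so det(I - K) = 10. (Direct check: I - K =
[[1, 0, 6],
 [0, 1, -3],
 [0, 0, 10]]
has determinant 10.) The finite-dimensional Fredholm alternative says: either (I - K) is invertible, or ker(I - K) ≠ {0} and then range(I - K) = ker((I - K)^*)^⊥, with dim ker(I - K) = dim ker((I - K)^*). Since det(I - K) ≠ 0, 1 is not an eigenvalue of K and ker(I - K) = {0}, so we are in the first case: for every y there is a unique x = (I - K)^(-1) y. Explicitly, by the Sherman–Morrison formula, (I - u v^T)^(-1) = I + u v^T/(1 - v·u), i.e. (I - K)^(-1) = I + K/(10).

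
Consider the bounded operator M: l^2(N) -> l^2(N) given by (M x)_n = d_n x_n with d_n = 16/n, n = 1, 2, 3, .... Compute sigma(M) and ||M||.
sigma(M) = {16/n : n ≥ 1} ∪ {0}; ||M|| = 16

A bounded diagonal operator on l^2 with diagonal entries d_n has spectrum equal to the closure of {d_n : n ≥ 1}: every d_n is an eigenvalue (with eigenvector e_n), so {d_n} ⊂ sigma(M); the spectrum is closed, so its closure is too; and for lambda not in the closure, (M - lambda I) has bounded inverse (the diagonal entries 1/(d_n - lambda) are bounded). For our sequence d_n = 16/n, n = 1, 2, 3, ...:
  - {d_n} = {16/n : n ≥ 1}; the only limit point is 0
  - closure = {16/n : n ≥ 1} ∪ {0}
For the norm: a diagonal operator has ||M|| = sup_n |d_n|. Here d_n = 16/n is positive and decreasing, so sup_n |d_n| = d_1 = 16. So ||M|| = 16.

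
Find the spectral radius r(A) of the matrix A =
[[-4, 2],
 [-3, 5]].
r(A) = (1 + sqrt(57))/2 ≈ 4.2749

The eigenvalues of A are the roots of its characteristic polynomial. With M = A (coefficients from the trace and determinant):
  p(λ) = det(λ I - M) = λ^2 - λ - 14.
For λ^2 - λ - 14 the discriminant is 57. It is nonnegative but not a perfect square, so the roots are real and irrational: λ = (1 ± sqrt(57))/2 ≈ 4.2749, -3.2749.
Thus the eigenvalues (to 4 decimals) are 4.2749 (modulus 4.2749); -3.2749 (modulus 3.2749). The spectral radius is the largest modulus: r(A) = (1 + sqrt(57))/2 ≈ 4.2749. (Cross-check: r(A) ≤ ||A||_2 ≈ 7.0772; equality holds whenever A is normal, though it can also hold for some non-normal A.)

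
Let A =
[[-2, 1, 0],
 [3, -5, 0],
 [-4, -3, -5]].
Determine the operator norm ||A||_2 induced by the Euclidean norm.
||A||_2 ≈ 7.1257 (= sqrt(largest eigenvalue of A^T A))

||A||_2 = sigma_max(A) = sqrt(lambda_max(A^T A)). Form the symmetric matrix M = A^T A =
[[29, -5, 20],
 [-5, 35, 15],
 [20, 15, 25]].
Its characteristic polynomial (trace, sum of principal 2x2 minors, determinant of M give the coefficients) is
  p(λ) = det(λ I - M) = λ^3 - 89λ^2 + 1965λ - 1225.
No integer candidate from the rational root theorem (±divisors of 1225) is a root, so the roots are irrational. The cubic discriminant is Δ = 596884000 > 0, so there are three distinct real roots. p(0) = -1225 and p(1) = 652 have opposite signs, so a root lies in (0, 1); Newton's method refines it to λ ≈ 0.6419. p(37) = 292 and p(38) = -199 have opposite signs, so a root lies in (37, 38); Newton's method refines it to λ ≈ 37.583. p(50) = -475 and p(51) = 152 have opposite signs, so a root lies in (50, 51); Newton's method refines it to λ ≈ 50.775. Check (Vieta): the three roots sum to 89, matching tr M = 89.
So the eigenvalues of A^T A are ≈ 0.6419, 37.583, 50.775 (all ≥ 0, as they must be for A^T A). The largest is λ_max ≈ 50.775, hence ||A||_2 = sqrt(λ_max) ≈ 7.1257.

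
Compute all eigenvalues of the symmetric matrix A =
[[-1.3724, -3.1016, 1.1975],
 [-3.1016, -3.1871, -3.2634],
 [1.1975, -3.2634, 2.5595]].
sigma(A) ≈ {-6, -1, 5}

A is real symmetric, so its spectrum consists of real eigenvalues. Expanding the characteristic polynomial of the displayed matrix gives
  det(λ I - A) = p(λ) = λ^3 + (2)λ^2 + (-29)λ + (-30).
Solving p(λ) = 0 yields eigenvalues ≈ -6, -1, 5. (A is shown rounded to 4 decimals, so these recover the underlying integer eigenvalues to within that precision.)
Verification: the trace of A = -2 equals the sum of eigenvalues -2, and det(A) ≈ 30.0007 matches the eigenvalue product 30.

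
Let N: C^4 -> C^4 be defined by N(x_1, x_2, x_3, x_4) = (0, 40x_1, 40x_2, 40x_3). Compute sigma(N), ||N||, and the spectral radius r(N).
sigma(N) = {0}; ||N|| = 40; r(N) = 0. (N is nilpotent with N^4 = 0.)

On C^4, N is a strictly lower-triangular matrix with 40 on the subdiagonal and zeros elsewhere, so its characteristic polynomial is lambda^4 and every eigenvalue is 0: sigma(N) = {0}. For the operator norm, N e_i = 40e_{i+1} for i = 1, ..., 3 and N e_4 = 0, so the singular values of N are 40 (with multiplicity 3) and 0; hence ||N|| = 40. The spectral radius r(N) = max|lambda| = 0. Note ||N|| > r(N) — characteristic of non-normal nilpotent operators. Indeed N^4 = 0.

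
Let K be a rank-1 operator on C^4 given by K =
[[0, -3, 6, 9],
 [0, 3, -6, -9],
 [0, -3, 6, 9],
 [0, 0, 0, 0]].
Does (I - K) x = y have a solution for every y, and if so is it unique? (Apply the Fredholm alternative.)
(I - K) is invertible (det(I - K) = -8 ≠ 0), so for every y in C^4 the equation (I - K) x = y has a unique solution.

K has rank 1, so it is an outer product K = u v^T: every row of K is a multiple of one row vector. Reading off the entries, u = (-3, 3, -3, 0) and v = (0, 1, -2, -3) (row i of K equals u_i·v^T). A rank-one matrix u v^T satisfies K u = u (v·u) and kills the (3)-dimensional subspace v^⊥, so its characteristic polynomial is lambda^3 (lambda - v·u) with v·u = tr K = 9. Hence the eigenvalues of I - K are 1 (multiplicity 3) and 1 - (9) = -8, so det(I - K) = -8. (Direct check: I - K =
[[1, 3, -6, -9],
 [0, -2, 6, 9],
 [0, 3, -5, -9],
 [0, 0, 0, 1]]
has determinant -8.) The finite-dimensional Fredholm alternative says: either (I - K) is invertible, or ker(I - K) ≠ {0} and then range(I - K) = ker((I - K)^*)^⊥, with dim ker(I - K) = dim ker((I - K)^*). Since det(I - K) ≠ 0, 1 is not an eigenvalue of K and ker(I - K) = {0}, so we are in the first case: for every y there is a unique x = (I - K)^(-1) y. Explicitly, by the Sherman–Morrison formula, (I - u v^T)^(-1) = I + u v^T/(1 - v·u), i.e. (I - K)^(-1) = I + K/(-8).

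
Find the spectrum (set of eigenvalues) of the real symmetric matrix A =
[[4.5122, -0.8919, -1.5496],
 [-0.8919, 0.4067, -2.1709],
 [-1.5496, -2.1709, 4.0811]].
sigma(A) ≈ {-1, 4, 6}

A is real symmetric, so its spectrum consists of real eigenvalues. Expanding the characteristic polynomial of the displayed matrix gives
  det(λ I - A) = p(λ) = λ^3 + (-9)λ^2 + (14)λ + (24).
Solving p(λ) = 0 yields eigenvalues ≈ -1, 4, 6. (A is shown rounded to 4 decimals, so these recover the underlying integer eigenvalues to within that precision.)
Verification: the trace of A = 9 equals the sum of eigenvalues 9, and det(A) ≈ -23.9997 matches the eigenvalue product -24.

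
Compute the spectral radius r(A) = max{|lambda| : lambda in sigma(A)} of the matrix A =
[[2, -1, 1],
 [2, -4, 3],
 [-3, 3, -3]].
r(A) ≈ 5.9269

The eigenvalues of A are the roots of its characteristic polynomial. With M = A (coefficients from the trace, the sum of principal 2x2 minors, and det A):
  p(λ) = det(λ I - M) = λ^3 + 5λ^2 - 6λ - 3.
No integer candidate from the rational root theorem (±divisors of 3) is a root, so the roots are irrational. The cubic discriminant is Δ = 4641 > 0, so there are three distinct real roots. p(-6) = -3 and p(-5) = 27 have opposite signs, so a root lies in (-6, -5); Newton's method refines it to λ ≈ -5.9269. p(-1) = 7 and p(0) = -3 have opposite signs, so a root lies in (-1, 0); Newton's method refines it to λ ≈ -0.3856. p(1) = -3 and p(2) = 13 have opposite signs, so a root lies in (1, 2); Newton's method refines it to λ ≈ 1.3126. Check (Vieta): the three roots sum to -5, matching tr M = -5.
Thus the eigenvalues (to 4 decimals) are -5.9269 (modulus 5.9269); -0.3856 (modulus 0.3856); 1.3126 (modulus 1.3126). The spectral radius is the largest modulus: r(A) ≈ 5.9269. (Cross-check: r(A) ≤ ||A||_2 ≈ 7.7406; equality holds whenever A is normal, though it can also hold for some non-normal A.)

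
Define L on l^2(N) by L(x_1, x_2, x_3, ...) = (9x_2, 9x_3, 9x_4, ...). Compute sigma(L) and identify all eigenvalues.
sigma(L) = closed disk {z in C : |z| ≤ 9}; sigma_p(L) = open disk {z in C : |z| < 9}

Note L = 9·V where V is the unit left shift (V x)_k = x_{k+1}; so sigma(L) = 9·sigma(V) and ||L|| = 9||V||. ||L x||^2 = 81sum_{k≥2} |x_k|^2 ≤ 81||x||^2, with equality on {x : x_1 = 0}, so ||L|| = 9. For any lambda with |lambda| < 9, set r = lambda/9 (|r| < 1); the vector x = (1, r, r^2, ...) is in l^2 and satisfies L x = 9(r, r^2, ...) = lambda x, so lambda is an eigenvalue. On the boundary |lambda| = 9 the geometric series diverges, so no l^2 eigenvector exists, but these lambda lie in the approximate point spectrum. Hence sigma(L) is the closed disk of radius 9 and sigma_p(L) is the open disk.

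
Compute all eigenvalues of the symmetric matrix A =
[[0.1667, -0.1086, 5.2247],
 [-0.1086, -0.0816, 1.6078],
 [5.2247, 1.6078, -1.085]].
sigma(A) ≈ {-6, 0, 5}

A is real symmetric, so its spectrum consists of real eigenvalues. Expanding the characteristic polynomial of the displayed matrix gives
  det(λ I - A) = p(λ) = λ^3 + (1)λ^2 + (-30)λ + (0).
Solving p(λ) = 0 yields eigenvalues ≈ -6, 0, 5. (A is shown rounded to 4 decimals, so these recover the underlying integer eigenvalues to within that precision.)
Verification: the trace of A = -1 equals the sum of eigenvalues -1, and det(A) ≈ -0.0004 matches the eigenvalue product 0.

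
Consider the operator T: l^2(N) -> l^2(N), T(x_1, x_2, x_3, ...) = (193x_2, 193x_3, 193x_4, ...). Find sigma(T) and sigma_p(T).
sigma(T) = closed disk {z in C : |z| ≤ 193}; sigma_p(T) = open disk {z in C : |z| < 193}

Note T = 193·V where V is the unit left shift (V x)_k = x_{k+1}; so sigma(T) = 193·sigma(V) and ||T|| = 193||V||. ||T x||^2 = 37249sum_{k≥2} |x_k|^2 ≤ 37249||x||^2, with equality on {x : x_1 = 0}, so ||T|| = 193. For any lambda with |lambda| < 193, set r = lambda/193 (|r| < 1); the vector x = (1, r, r^2, ...) is in l^2 and satisfies T x = 193(r, r^2, ...) = lambda x, so lambda is an eigenvalue. On the boundary |lambda| = 193 the geometric series diverges, so no l^2 eigenvector exists, but these lambda lie in the approximate point spectrum. Hence sigma(T) is the closed disk of radius 193 and sigma_p(T) is the open disk.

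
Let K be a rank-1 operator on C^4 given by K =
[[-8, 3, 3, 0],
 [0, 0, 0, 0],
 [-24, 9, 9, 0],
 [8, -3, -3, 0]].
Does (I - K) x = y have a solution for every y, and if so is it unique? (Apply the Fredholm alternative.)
(I - K) is singular (det(I - K) = 0, i.e. 1 ∈ sigma(K)). (I - K) x = y is solvable iff y ⊥ ker((I - K)^*) = span{(-8, 3, 3, 0)}, i.e. iff -8y_1 + 3y_2 + 3y_3 = 0. When solvable, the solutions are x = y + c·(1, 0, 3, -1), c arbitrary (ker(I - K) = span{(1, 0, 3, -1)}, dimension 1).

K has rank 1, so it is an outer product K = u v^T: every row of K is a multiple of one row vector. Reading off the entries, u = (1, 0, 3, -1) and v = (-8, 3, 3, 0) (row i of K equals u_i·v^T). A rank-one matrix u v^T satisfies K u = u (v·u) and kills the (3)-dimensional subspace v^⊥, so its characteristic polynomial is lambda^3 (lambda - v·u) with v·u = tr K = 1. Hence the eigenvalues of I - K are 1 (multiplicity 3) and 1 - (1) = 0, so det(I - K) = 0. (Direct check: I - K =
[[9, -3, -3, 0],
 [0, 1, 0, 0],
 [24, -9, -8, 0],
 [-8, 3, 3, 1]]
has determinant 0.) So 1 is an eigenvalue of K and (I - K) is not invertible. The finite-dimensional Fredholm alternative says: either (I - K) is invertible, or ker(I - K) ≠ {0} and then range(I - K) = ker((I - K)^*)^⊥, with dim ker(I - K) = dim ker((I - K)^*). We are in the second case, so we need both kernels. Kernel of I - K: (I - K) u = u - u (v·u) = u - u = 0, so ker(I - K) = span{u} = span{(1, 0, 3, -1)} (it is exactly 1-dimensional because rank(I - K) = 3). Kernel of the adjoint: K is real, so (I - K)^* = I - K^T = I - v u^T, and (I - v u^T) v = v - v (u·v) = 0; hence ker((I - K)^*) = span{v} = span{(-8, 3, 3, 0)}. Therefore (I - K) x = y is solvable iff <y, v> = 0, i.e. iff -8y_1 + 3y_2 + 3y_3 = 0. When this holds, K y = u (v·y) = 0, so (I - K) y = y and x = y is a particular solution; the full solution set is the line x = y + c·u = y + c·(1, 0, 3, -1), c ∈ C.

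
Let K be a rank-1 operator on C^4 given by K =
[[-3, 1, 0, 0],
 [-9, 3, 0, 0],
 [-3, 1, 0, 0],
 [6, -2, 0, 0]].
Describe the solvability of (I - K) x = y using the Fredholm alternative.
(I - K) is invertible (det(I - K) = 1 ≠ 0), so for every y in C^4 the equation (I - K) x = y has a unique solution.

K has rank 1, so it is an outer product K = u v^T: every row of K is a multiple of one row vector. Reading off the entries, u = (-1, -3, -1, 2) and v = (3, -1, 0, 0) (row i of K equals u_i·v^T). A rank-one matrix u v^T satisfies K u = u (v·u) and kills the (3)-dimensional subspace v^⊥, so its characteristic polynomial is lambda^3 (lambda - v·u) with v·u = tr K = 0. Hence the eigenvalues of I - K are 1 (multiplicity 3) and 1 - (0) = 1, so det(I - K) = 1. (Direct check: I - K =
[[4, -1, 0, 0],
 [9, -2, 0, 0],
 [3, -1, 1, 0],
 [-6, 2, 0, 1]]
has determinant 1.) The finite-dimensional Fredholm alternative says: either (I - K) is invertible, or ker(I - K) ≠ {0} and then range(I - K) = ker((I - K)^*)^⊥, with dim ker(I - K) = dim ker((I - K)^*). Since det(I - K) ≠ 0, 1 is not an eigenvalue of K and ker(I - K) = {0}, so we are in the first case: for every y there is a unique x = (I - K)^(-1) y. Explicitly, by the Sherman–Morrison formula, (I - u v^T)^(-1) = I + u v^T/(1 - v·u), i.e. (I - K)^(-1) = I + K.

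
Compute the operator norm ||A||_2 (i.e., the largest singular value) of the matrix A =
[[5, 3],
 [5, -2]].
||A||_2 = sqrt((63 + sqrt(1469))/2) ≈ 7.1178 (= sqrt(largest eigenvalue of A^T A))

||A||_2 = sigma_max(A) = sqrt(lambda_max(A^T A)). Form the symmetric matrix M = A^T A =
[[50, 5],
 [5, 13]].
Its characteristic polynomial (trace, determinant of M give the coefficients) is
  p(λ) = det(λ I - M) = λ^2 - 63λ + 625.
For λ^2 - 63λ + 625 the discriminant is 1469. It is nonnegative but not a perfect square, so the roots are real and irrational: λ = (63 ± sqrt(1469))/2 ≈ 50.6638, 12.3362.
So the eigenvalues of A^T A are ≈ 12.3362, 50.6638 (all ≥ 0, as they must be for A^T A). The largest is λ_max = (63 + sqrt(1469))/2 ≈ 50.6638, hence ||A||_2 = sqrt(λ_max) = sqrt((63 + sqrt(1469))/2) ≈ 7.1178.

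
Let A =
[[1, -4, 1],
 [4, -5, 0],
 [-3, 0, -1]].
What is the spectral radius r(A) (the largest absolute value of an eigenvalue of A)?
r(A) ≈ 3.4413

The eigenvalues of A are the roots of its characteristic polynomial. With M = A (coefficients from the trace, the sum of principal 2x2 minors, and det A):
  p(λ) = det(λ I - M) = λ^3 + 5λ^2 + 18λ + 26.
No integer candidate from the rational root theorem (±divisors of 26) is a root, so the roots are irrational. The cubic discriminant is Δ = -4360 < 0, so there is one real root and a complex-conjugate pair. p(-3) = -10 and p(-2) = 2 have opposite signs, so a root lies in (-3, -2); Newton's method refines it to λ ≈ -2.1954. Dividing out (λ - (-2.1954)) leaves approximately λ^2 + 2.8046λ + 11.8428. For λ^2 + 2.8046λ + 11.8428 the discriminant is -39.5055. It is negative, so the remaining roots are the complex-conjugate pair λ ≈ -1.4023 ± 3.1427i. Their product equals the constant term, so |λ|^2 ≈ 11.8428 and |λ| ≈ 3.4413.
Thus the eigenvalues (to 4 decimals) are -2.1954 (modulus 2.1954); -1.4023 ± 3.1427i (modulus 3.4413). The spectral radius is the largest modulus: r(A) ≈ 3.4413. (Cross-check: r(A) ≤ ||A||_2 ≈ 7.6936; equality holds whenever A is normal, though it can also hold for some non-normal A.)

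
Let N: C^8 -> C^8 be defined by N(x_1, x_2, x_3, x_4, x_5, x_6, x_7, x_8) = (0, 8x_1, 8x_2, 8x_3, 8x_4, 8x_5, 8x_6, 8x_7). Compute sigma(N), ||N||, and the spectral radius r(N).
sigma(N) = {0}; ||N|| = 8; r(N) = 0. (N is nilpotent with N^8 = 0.)

On C^8, N is a strictly lower-triangular matrix with 8 on the subdiagonal and zeros elsewhere, so its characteristic polynomial is lambda^8 and every eigenvalue is 0: sigma(N) = {0}. For the operator norm, N e_i = 8e_{i+1} for i = 1, ..., 7 and N e_8 = 0, so the singular values of N are 8 (with multiplicity 7) and 0; hence ||N|| = 8. The spectral radius r(N) = max|lambda| = 0. Note ||N|| > r(N) — characteristic of non-normal nilpotent operators. Indeed N^8 = 0.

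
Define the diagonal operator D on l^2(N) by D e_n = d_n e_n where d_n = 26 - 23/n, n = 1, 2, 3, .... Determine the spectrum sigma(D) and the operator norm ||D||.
sigma(D) = {26 - 23/n : n ≥ 1} ∪ {26}; ||D|| = 26

A bounded diagonal operator on l^2 with diagonal entries d_n has spectrum equal to the closure of {d_n : n ≥ 1}: every d_n is an eigenvalue (with eigenvector e_n), so {d_n} ⊂ sigma(D); the spectrum is closed, so its closure is too; and for lambda not in the closure, (D - lambda I) has bounded inverse (the diagonal entries 1/(d_n - lambda) are bounded). For our sequence d_n = 26 - 23/n, n = 1, 2, 3, ...:
  - {d_n} = {26 - 23/n : n ≥ 1}; the only limit point is 26
  - closure = {26 - 23/n : n ≥ 1} ∪ {26}
For the norm: a diagonal operator has ||D|| = sup_n |d_n|. Here d_n = 26 - 23/n increases monotonically from d_1 = 3 toward 26, with all terms in [3, 26); so sup_n |d_n| = 26 (the supremum is the limit, not attained). So ||D|| = 26.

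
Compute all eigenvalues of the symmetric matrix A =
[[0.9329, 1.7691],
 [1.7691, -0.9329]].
sigma(A) ≈ {-2, 2}

A is real symmetric, so its spectrum consists of real eigenvalues. Expanding the characteristic polynomial of the displayed matrix gives
  det(λ I - A) = p(λ) = λ^2 + (0)λ + (-4).
Solving p(λ) = 0 yields eigenvalues ≈ -2, 2. (A is shown rounded to 4 decimals, so these recover the underlying integer eigenvalues to within that precision.)
Verification: the trace of A = 0 equals the sum of eigenvalues 0, and det(A) ≈ -4.0000 matches the eigenvalue product -4.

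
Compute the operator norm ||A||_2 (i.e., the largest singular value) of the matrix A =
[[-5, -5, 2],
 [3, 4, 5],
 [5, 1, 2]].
||A||_2 ≈ 9.9472 (= sqrt(largest eigenvalue of A^T A))

||A||_2 = sigma_max(A) = sqrt(lambda_max(A^T A)). Form the symmetric matrix M = A^T A =
[[59, 42, 15],
 [42, 42, 12],
 [15, 12, 33]].
Its characteristic polynomial (trace, sum of principal 2x2 minors, determinant of M give the coefficients) is
  p(λ) = det(λ I - M) = λ^3 - 134λ^2 + 3678λ - 20736.
No integer candidate from the rational root theorem (±divisors of 20736) is a root, so the roots are irrational. The cubic discriminant is Δ = 16658434224 > 0, so there are three distinct real roots. p(7) = -1213 and p(8) = 624 have opposite signs, so a root lies in (7, 8); Newton's method refines it to λ ≈ 7.6465. p(27) = 567 and p(28) = -856 have opposite signs, so a root lies in (27, 28); Newton's method refines it to λ ≈ 27.4072. p(98) = -6036 and p(99) = 351 have opposite signs, so a root lies in (98, 99); Newton's method refines it to λ ≈ 98.9463. Check (Vieta): the three roots sum to 134, matching tr M = 134.
So the eigenvalues of A^T A are ≈ 7.6465, 27.4072, 98.9463 (all ≥ 0, as they must be for A^T A). The largest is λ_max ≈ 98.9463, hence ||A||_2 = sqrt(λ_max) ≈ 9.9472.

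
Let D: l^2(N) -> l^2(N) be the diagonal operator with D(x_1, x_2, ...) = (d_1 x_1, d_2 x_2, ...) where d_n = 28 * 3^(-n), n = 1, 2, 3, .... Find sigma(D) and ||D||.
sigma(D) = {28 * 3^(-n) : n ≥ 1} ∪ {0}; ||D|| = 28/3

A bounded diagonal operator on l^2 with diagonal entries d_n has spectrum equal to the closure of {d_n : n ≥ 1}: every d_n is an eigenvalue (with eigenvector e_n), so {d_n} ⊂ sigma(D); the spectrum is closed, so its closure is too; and for lambda not in the closure, (D - lambda I) has bounded inverse (the diagonal entries 1/(d_n - lambda) are bounded). For our sequence d_n = 28 * 3^(-n), n = 1, 2, 3, ...:
  - {d_n} = {28 * 3^(-n) : n ≥ 1}; the only limit point is 0
  - closure = {28 * 3^(-n) : n ≥ 1} ∪ {0}
For the norm: a diagonal operator has ||D|| = sup_n |d_n|. Here d_n = 28 * 3^(-n) is positive and decreasing, so sup_n |d_n| = d_1 = 28/3. So ||D|| = 28/3.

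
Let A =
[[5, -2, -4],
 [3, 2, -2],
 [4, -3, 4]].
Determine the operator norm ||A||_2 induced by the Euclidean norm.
||A||_2 ≈ 7.6459 (= sqrt(largest eigenvalue of A^T A))

||A||_2 = sigma_max(A) = sqrt(lambda_max(A^T A)). Form the symmetric matrix M = A^T A =
[[50, -16, -10],
 [-16, 17, -8],
 [-10, -8, 36]].
Its characteristic polynomial (trace, sum of principal 2x2 minors, determinant of M give the coefficients) is
  p(λ) = det(λ I - M) = λ^3 - 103λ^2 + 2842λ - 13924.
No integer candidate from the rational root theorem (±divisors of 13924) is a root, so the roots are irrational. The cubic discriminant is Δ = 1140864212 > 0, so there are three distinct real roots. p(6) = -364 and p(7) = 1266 have opposite signs, so a root lies in (6, 7); Newton's method refines it to λ ≈ 6.2146. p(38) = 212 and p(39) = -430 have opposite signs, so a root lies in (38, 39); Newton's method refines it to λ ≈ 38.326. p(58) = -468 and p(59) = 590 have opposite signs, so a root lies in (58, 59); Newton's method refines it to λ ≈ 58.4594. Check (Vieta): the three roots sum to 103, matching tr M = 103.
So the eigenvalues of A^T A are ≈ 6.2146, 38.326, 58.4594 (all ≥ 0, as they must be for A^T A). The largest is λ_max ≈ 58.4594, hence ||A||_2 = sqrt(λ_max) ≈ 7.6459.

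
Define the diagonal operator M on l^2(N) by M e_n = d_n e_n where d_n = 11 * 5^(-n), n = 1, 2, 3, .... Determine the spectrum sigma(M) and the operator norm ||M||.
sigma(M) = {11 * 5^(-n) : n ≥ 1} ∪ {0}; ||M|| = 11/5

A bounded diagonal operator on l^2 with diagonal entries d_n has spectrum equal to the closure of {d_n : n ≥ 1}: every d_n is an eigenvalue (with eigenvector e_n), so {d_n} ⊂ sigma(M); the spectrum is closed, so its closure is too; and for lambda not in the closure, (M - lambda I) has bounded inverse (the diagonal entries 1/(d_n - lambda) are bounded). For our sequence d_n = 11 * 5^(-n), n = 1, 2, 3, ...:
  - {d_n} = {11 * 5^(-n) : n ≥ 1}; the only limit point is 0
  - closure = {11 * 5^(-n) : n ≥ 1} ∪ {0}
For the norm: a diagonal operator has ||M|| = sup_n |d_n|. Here d_n = 11 * 5^(-n) is positive and decreasing, so sup_n |d_n| = d_1 = 11/5. So ||M|| = 11/5.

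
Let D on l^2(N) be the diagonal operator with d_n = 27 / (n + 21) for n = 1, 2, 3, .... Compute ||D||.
||D|| = 27/22 (attained at n = 1)

For D diagonal, ||D|| = sup_n |d_n| = sup_n 27/(n + 21). This is positive and strictly decreasing in n, so the supremum is attained at n = 1: d_1 = 27/(1 + 21) = 27/22. Hence ||D|| = 27/22.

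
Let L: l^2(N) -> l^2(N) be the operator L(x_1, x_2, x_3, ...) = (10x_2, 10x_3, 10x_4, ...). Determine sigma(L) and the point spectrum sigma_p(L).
sigma(L) = closed disk {z in C : |z| ≤ 10}; sigma_p(L) = open disk {z in C : |z| < 10}

Note L = 10·V where V is the unit left shift (V x)_k = x_{k+1}; so sigma(L) = 10·sigma(V) and ||L|| = 10||V||. ||L x||^2 = 100sum_{k≥2} |x_k|^2 ≤ 100||x||^2, with equality on {x : x_1 = 0}, so ||L|| = 10. For any lambda with |lambda| < 10, set r = lambda/10 (|r| < 1); the vector x = (1, r, r^2, ...) is in l^2 and satisfies L x = 10(r, r^2, ...) = lambda x, so lambda is an eigenvalue. On the boundary |lambda| = 10 the geometric series diverges, so no l^2 eigenvector exists, but these lambda lie in the approximate point spectrum. Hence sigma(L) is the closed disk of radius 10 and sigma_p(L) is the open disk.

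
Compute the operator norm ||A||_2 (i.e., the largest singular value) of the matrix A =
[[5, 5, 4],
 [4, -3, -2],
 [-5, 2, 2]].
||A||_2 ≈ 8.2501 (= sqrt(largest eigenvalue of A^T A))

||A||_2 = sigma_max(A) = sqrt(lambda_max(A^T A)). Form the symmetric matrix M = A^T A =
[[66, 3, 2],
 [3, 38, 30],
 [2, 30, 24]].
Its characteristic polynomial (trace, sum of principal 2x2 minors, determinant of M give the coefficients) is
  p(λ) = det(λ I - M) = λ^3 - 128λ^2 + 4091λ - 784.
No integer candidate from the rational root theorem (±divisors of 784) is a root, so the roots are irrational. The cubic discriminant is Δ = 1131181812 > 0, so there are three distinct real roots. p(0) = -784 and p(1) = 3180 have opposite signs, so a root lies in (0, 1); Newton's method refines it to λ ≈ 0.1928. p(59) = 396 and p(60) = -124 have opposite signs, so a root lies in (59, 60); Newton's method refines it to λ ≈ 59.7429. p(68) = -36 and p(69) = 596 have opposite signs, so a root lies in (68, 69); Newton's method refines it to λ ≈ 68.0643. Check (Vieta): the three roots sum to 128, matching tr M = 128.
So the eigenvalues of A^T A are ≈ 0.1928, 59.7429, 68.0643 (all ≥ 0, as they must be for A^T A). The largest is λ_max ≈ 68.0643, hence ||A||_2 = sqrt(λ_max) ≈ 8.2501.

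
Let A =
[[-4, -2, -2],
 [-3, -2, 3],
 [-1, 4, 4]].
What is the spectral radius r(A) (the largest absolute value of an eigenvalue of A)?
r(A) ≈ 6.1806

The eigenvalues of A are the roots of its characteristic polynomial. With M = A (coefficients from the trace, the sum of principal 2x2 minors, and det A):
  p(λ) = det(λ I - M) = λ^3 + 2λ^2 - 36λ - 90.
No integer candidate from the rational root theorem (±divisors of 90) is a root, so the roots are irrational. The cubic discriminant is Δ = 92628 > 0, so there are three distinct real roots. p(-6) = -18 and p(-5) = 15 have opposite signs, so a root lies in (-6, -5); Newton's method refines it to λ ≈ -5.5631. p(-3) = 9 and p(-2) = -18 have opposite signs, so a root lies in (-3, -2); Newton's method refines it to λ ≈ -2.6175. p(6) = -18 and p(7) = 99 have opposite signs, so a root lies in (6, 7); Newton's method refines it to λ ≈ 6.1806. Check (Vieta): the three roots sum to -2, matching tr M = -2.
Thus the eigenvalues (to 4 decimals) are -5.5631 (modulus 5.5631); -2.6175 (modulus 2.6175); 6.1806 (modulus 6.1806). The spectral radius is the largest modulus: r(A) ≈ 6.1806. (Cross-check: r(A) ≤ ||A||_2 ≈ 6.4278; equality holds whenever A is normal, though it can also hold for some non-normal A.)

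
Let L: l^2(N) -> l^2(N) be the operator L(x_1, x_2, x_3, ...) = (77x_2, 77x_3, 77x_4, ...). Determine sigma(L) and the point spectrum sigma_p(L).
sigma(L) = closed disk {z in C : |z| ≤ 77}; sigma_p(L) = open disk {z in C : |z| < 77}

Note L = 77·V where V is the unit left shift (V x)_k = x_{k+1}; so sigma(L) = 77·sigma(V) and ||L|| = 77||V||. ||L x||^2 = 5929sum_{k≥2} |x_k|^2 ≤ 5929||x||^2, with equality on {x : x_1 = 0}, so ||L|| = 77. For any lambda with |lambda| < 77, set r = lambda/77 (|r| < 1); the vector x = (1, r, r^2, ...) is in l^2 and satisfies L x = 77(r, r^2, ...) = lambda x, so lambda is an eigenvalue. On the boundary |lambda| = 77 the geometric series diverges, so no l^2 eigenvector exists, but these lambda lie in the approximate point spectrum. Hence sigma(L) is the closed disk of radius 77 and sigma_p(L) is the open disk.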